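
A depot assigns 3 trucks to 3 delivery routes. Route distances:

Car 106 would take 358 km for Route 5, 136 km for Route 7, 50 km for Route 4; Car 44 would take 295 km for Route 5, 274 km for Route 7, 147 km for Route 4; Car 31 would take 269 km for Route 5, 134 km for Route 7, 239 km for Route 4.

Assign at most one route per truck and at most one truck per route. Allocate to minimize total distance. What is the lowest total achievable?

Min total: 479 km

Optimal: Car 106→Route 4 (50 km), Car 44→Route 5 (295 km), Car 31→Route 7 (134 km) — total 50+295+134 = 479 km.
Next-best assignment: Car 106→Route 7, Car 44→Route 4, Car 31→Route 5 = 552 km.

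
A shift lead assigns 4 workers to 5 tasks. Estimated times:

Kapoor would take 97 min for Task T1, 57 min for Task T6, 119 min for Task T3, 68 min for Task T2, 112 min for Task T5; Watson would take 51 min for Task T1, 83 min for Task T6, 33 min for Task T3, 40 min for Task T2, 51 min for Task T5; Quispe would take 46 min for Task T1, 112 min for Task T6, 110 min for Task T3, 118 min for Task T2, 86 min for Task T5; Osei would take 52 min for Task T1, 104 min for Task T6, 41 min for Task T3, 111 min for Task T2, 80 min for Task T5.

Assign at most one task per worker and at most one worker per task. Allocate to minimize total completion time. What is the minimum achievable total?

Min total: 184 min

Optimal: Kapoor→Task T6 (57 min), Watson→Task T2 (40 min), Quispe→Task T1 (46 min), Osei→Task T3 (41 min) — total 57+40+46+41 = 184 min.
Column-greedy (each task in turn goes to its cheapest remaining worker) gives 247 min, worse by 63.
Next-best assignment: Kapoor→Task T6, Watson→Task T5, Quispe→Task T1, Osei→Task T3 = 195 min.
Swapping Quispe↔Osei (Quispe→Task T3 110 min, Osei→Task T1 52 min) adds 75.
No other one-to-one assignment undercuts 184 min.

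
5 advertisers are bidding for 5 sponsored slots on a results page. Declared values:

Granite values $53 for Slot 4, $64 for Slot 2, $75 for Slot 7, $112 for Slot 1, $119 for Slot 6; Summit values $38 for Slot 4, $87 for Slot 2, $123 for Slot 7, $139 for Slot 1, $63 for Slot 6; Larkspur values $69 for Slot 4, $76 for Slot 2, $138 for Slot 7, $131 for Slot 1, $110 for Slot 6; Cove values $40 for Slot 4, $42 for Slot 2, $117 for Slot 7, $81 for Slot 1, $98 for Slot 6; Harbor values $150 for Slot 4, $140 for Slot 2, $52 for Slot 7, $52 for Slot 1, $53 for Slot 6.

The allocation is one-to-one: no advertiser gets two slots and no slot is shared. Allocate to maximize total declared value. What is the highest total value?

Max total: $604

This is the linear assignment problem.
Optimal: Granite→Slot 6 ($119), Summit→Slot 2 ($87), Larkspur→Slot 1 ($131), Cove→Slot 7 ($117), Harbor→Slot 4 ($150) — total 119+87+131+117+150 = $604.
Max-entry greedy (repeatedly take the single best remaining cell) gives $588, worse by 16.
Next-best assignment: Granite→Slot 6, Summit→Slot 1, Larkspur→Slot 2, Cove→Slot 7, Harbor→Slot 4 = $601.
Checked against all permutations: $604 is optimal.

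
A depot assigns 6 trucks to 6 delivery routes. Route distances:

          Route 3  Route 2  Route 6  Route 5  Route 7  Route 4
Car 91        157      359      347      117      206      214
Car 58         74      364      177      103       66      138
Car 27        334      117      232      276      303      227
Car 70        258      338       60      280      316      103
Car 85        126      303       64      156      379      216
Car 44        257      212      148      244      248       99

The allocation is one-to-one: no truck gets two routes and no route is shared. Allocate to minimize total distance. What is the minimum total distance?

Minimum total: 585 km

Treat this as an assignment problem: match each truck to one route.
Optimal: Car 91→Route 5 (117 km), Car 58→Route 7 (66 km), Car 27→Route 2 (117 km), Car 70→Route 6 (60 km), Car 85→Route 3 (126 km), Car 44→Route 4 (99 km) — total 117+66+117+60+126+99 = 585 km.
Column-greedy (each route in turn goes to its cheapest remaining truck) gives 832 km, worse by 247.
Every other assignment is strictly worse.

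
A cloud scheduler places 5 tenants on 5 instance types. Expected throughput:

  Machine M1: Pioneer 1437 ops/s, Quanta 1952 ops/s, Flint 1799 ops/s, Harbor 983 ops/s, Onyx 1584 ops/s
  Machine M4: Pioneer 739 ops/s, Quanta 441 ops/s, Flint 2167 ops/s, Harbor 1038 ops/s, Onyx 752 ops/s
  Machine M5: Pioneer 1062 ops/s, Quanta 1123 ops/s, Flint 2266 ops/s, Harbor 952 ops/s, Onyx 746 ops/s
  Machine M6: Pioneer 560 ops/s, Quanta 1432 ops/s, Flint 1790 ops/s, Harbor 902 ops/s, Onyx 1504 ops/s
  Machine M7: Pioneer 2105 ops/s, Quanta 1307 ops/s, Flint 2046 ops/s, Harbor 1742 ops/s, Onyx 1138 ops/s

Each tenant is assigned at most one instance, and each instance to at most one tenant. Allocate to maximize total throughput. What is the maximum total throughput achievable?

Max total: 8865 ops/s

This is the linear assignment problem.
Optimal: Pioneer→Machine M7 (2105 ops/s), Quanta→Machine M1 (1952 ops/s), Flint→Machine M5 (2266 ops/s), Harbor→Machine M4 (1038 ops/s), Onyx→Machine M6 (1504 ops/s) — total 2105+1952+2266+1038+1504 = 8865 ops/s.
Column-greedy (each instance in turn goes to its best remaining tenant) gives 8427 ops/s, worse by 438.
No other one-to-one assignment exceeds 8865 ops/s.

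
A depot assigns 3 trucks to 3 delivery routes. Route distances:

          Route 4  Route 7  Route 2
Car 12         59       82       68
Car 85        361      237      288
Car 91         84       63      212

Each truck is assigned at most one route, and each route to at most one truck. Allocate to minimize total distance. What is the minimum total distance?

Optimal: Car 12→Route 2 (68 km), Car 85→Route 7 (237 km), Car 91→Route 4 (84 km) — total 68+237+84 = 389 km.
No other one-to-one assignment undercuts 389 km.

Minimum total: 389 km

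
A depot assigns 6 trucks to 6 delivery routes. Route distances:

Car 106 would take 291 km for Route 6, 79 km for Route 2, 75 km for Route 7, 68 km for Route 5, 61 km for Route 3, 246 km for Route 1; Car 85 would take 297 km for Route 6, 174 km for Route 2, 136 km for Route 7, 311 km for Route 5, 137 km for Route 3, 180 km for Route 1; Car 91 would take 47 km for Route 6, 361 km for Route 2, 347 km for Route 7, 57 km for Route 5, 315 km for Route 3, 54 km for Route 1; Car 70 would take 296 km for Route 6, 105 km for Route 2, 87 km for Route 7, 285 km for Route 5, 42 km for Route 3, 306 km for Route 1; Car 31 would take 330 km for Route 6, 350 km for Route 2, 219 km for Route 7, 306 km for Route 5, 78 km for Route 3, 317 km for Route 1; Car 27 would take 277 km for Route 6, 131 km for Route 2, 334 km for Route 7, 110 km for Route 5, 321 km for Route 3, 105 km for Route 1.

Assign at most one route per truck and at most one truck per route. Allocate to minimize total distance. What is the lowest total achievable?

This is the linear assignment problem.
Optimal: Car 106→Route 5 (68 km), Car 85→Route 7 (136 km), Car 91→Route 6 (47 km), Car 70→Route 2 (105 km), Car 31→Route 3 (78 km), Car 27→Route 1 (105 km) — total 68+136+47+105+78+105 = 539 km.

Min total: 539 km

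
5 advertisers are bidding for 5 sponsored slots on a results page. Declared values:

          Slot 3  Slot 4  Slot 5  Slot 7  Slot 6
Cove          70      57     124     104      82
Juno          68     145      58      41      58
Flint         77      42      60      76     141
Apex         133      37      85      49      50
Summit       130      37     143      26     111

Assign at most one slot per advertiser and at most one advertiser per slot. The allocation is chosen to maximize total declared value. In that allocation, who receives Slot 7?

This is a one-to-one assignment (maximum-weight bipartite matching).
Optimal: Cove→Slot 7 ($104), Juno→Slot 4 ($145), Flint→Slot 6 ($141), Apex→Slot 3 ($133), Summit→Slot 5 ($143) — total 104+145+141+133+143 = $666.
Row-greedy (each advertiser in turn takes its best remaining slot) gives $569, worse by 97.
Cove's own top slot is Slot 5 ($124), but forcing Cove→Slot 5 and reassigning the rest optimally gives only $589 — worse by 77.

Cove receives Slot 7.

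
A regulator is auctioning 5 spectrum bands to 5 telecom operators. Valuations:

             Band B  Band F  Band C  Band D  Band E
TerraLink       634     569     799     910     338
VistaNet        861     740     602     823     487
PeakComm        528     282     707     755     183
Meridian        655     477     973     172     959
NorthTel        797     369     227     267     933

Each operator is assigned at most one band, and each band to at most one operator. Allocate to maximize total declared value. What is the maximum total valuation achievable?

Treat this as an assignment problem: match each operator to one band.
Optimal: TerraLink→Band D ($910M), VistaNet→Band F ($740M), PeakComm→Band C ($707M), Meridian→Band E ($959M), NorthTel→Band B ($797M) — total 910+740+707+959+797 = $4113M.
Row-greedy (each operator in turn takes its best remaining band) gives $3806M, worse by 307.
Next-best assignment: TerraLink→Band F, VistaNet→Band B, PeakComm→Band D, Meridian→Band C, NorthTel→Band E = $4091M.
Checked against all permutations: $4113M is optimal.

Max total: $4113M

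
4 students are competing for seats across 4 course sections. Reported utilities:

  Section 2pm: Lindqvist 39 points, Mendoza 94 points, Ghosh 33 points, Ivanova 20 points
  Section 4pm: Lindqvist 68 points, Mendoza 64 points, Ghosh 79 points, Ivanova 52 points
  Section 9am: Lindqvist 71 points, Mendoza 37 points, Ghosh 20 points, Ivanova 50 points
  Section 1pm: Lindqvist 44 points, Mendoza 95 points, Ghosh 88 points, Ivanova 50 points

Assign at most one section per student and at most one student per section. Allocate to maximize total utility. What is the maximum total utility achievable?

Maximum total: 305 points

Optimal: Lindqvist→Section 9am (71 points), Mendoza→Section 2pm (94 points), Ghosh→Section 1pm (88 points), Ivanova→Section 4pm (52 points) — total 71+94+88+52 = 305 points.
Row-greedy (each student in turn takes its best remaining section) gives 265 points, worse by 40.
Next-best assignment: Lindqvist→Section 4pm, Mendoza→Section 2pm, Ghosh→Section 1pm, Ivanova→Section 9am = 300 points.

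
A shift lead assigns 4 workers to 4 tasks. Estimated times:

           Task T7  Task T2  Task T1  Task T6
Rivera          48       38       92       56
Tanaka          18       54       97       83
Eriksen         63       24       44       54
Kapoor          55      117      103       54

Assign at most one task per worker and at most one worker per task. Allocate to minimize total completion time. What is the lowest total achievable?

Min total: 154 min

This is a one-to-one assignment (minimum-cost bipartite matching).
Optimal: Rivera→Task T2 (38 min), Tanaka→Task T7 (18 min), Eriksen→Task T1 (44 min), Kapoor→Task T6 (54 min) — total 38+18+44+54 = 154 min.
Min-entry greedy (repeatedly take the single cheapest remaining cell) gives 188 min, worse by 34.
Next-best assignment: Rivera→Task T1, Tanaka→Task T7, Eriksen→Task T2, Kapoor→Task T6 = 188 min.
Swapping Kapoor↔Rivera (Kapoor→Task T2 117 min, Rivera→Task T6 56 min) adds 81.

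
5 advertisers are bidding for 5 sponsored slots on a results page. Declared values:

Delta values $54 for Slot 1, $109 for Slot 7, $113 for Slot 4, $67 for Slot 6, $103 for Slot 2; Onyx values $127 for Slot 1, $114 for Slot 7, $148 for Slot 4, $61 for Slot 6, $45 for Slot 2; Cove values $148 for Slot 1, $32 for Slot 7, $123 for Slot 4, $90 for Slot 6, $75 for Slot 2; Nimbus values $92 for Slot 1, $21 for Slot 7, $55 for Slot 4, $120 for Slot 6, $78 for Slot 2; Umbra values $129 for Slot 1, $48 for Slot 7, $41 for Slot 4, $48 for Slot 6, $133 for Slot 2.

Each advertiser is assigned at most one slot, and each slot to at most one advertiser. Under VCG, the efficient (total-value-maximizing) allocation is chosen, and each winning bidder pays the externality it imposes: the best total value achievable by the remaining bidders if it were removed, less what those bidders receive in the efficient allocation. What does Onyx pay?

Efficient allocation: Delta→Slot 7 ($109), Onyx→Slot 4 ($148), Cove→Slot 1 ($148), Nimbus→Slot 6 ($120), Umbra→Slot 2 ($133); total welfare W = $658.
Onyx receives Slot 4 at value $148, so the others get W − 148 = $510.
Without Onyx: best allocation of the remaining 4 bidders over all 5 slots is Delta→Slot 4 ($113), Cove→Slot 1 ($148), Nimbus→Slot 6 ($120), Umbra→Slot 2 ($133), total $514.
VCG payment = (others' best without Onyx) − (others' welfare with Onyx) = 514 − 510 = $4.

Onyx pays $4.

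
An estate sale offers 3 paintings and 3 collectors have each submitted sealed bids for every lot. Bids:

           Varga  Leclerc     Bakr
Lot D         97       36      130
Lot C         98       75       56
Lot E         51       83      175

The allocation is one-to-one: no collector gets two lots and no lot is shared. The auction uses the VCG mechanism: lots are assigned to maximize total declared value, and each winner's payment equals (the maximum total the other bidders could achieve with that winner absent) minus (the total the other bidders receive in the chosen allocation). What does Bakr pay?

Efficient allocation: Varga→Lot D ($97), Leclerc→Lot C ($75), Bakr→Lot E ($175); total welfare W = $347.
Bakr receives Lot E at value $175, so the others get W − 175 = $172.
Without Bakr: best allocation of the remaining 2 bidders over all 3 lots is Varga→Lot C ($98), Leclerc→Lot E ($83), total $181.
VCG payment = (others' best without Bakr) − (others' welfare with Bakr) = 181 − 172 = $9.

Bakr pays $9.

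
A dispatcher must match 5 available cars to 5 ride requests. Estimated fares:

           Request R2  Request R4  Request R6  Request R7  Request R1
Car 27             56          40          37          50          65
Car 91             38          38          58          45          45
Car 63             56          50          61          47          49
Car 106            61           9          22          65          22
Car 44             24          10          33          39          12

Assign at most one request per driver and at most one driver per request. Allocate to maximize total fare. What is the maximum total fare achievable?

Maximum total: $273

Optimal: Car 27→Request R1 ($65), Car 91→Request R6 ($58), Car 63→Request R4 ($50), Car 106→Request R2 ($61), Car 44→Request R7 ($39) — total 65+58+50+61+39 = $273.
Row-greedy (each driver in turn takes its best remaining request) gives $254, worse by 19.
Next-best assignment: Car 27→Request R1, Car 91→Request R4, Car 63→Request R6, Car 106→Request R2, Car 44→Request R7 = $264.
Checked against all permutations: $273 is optimal.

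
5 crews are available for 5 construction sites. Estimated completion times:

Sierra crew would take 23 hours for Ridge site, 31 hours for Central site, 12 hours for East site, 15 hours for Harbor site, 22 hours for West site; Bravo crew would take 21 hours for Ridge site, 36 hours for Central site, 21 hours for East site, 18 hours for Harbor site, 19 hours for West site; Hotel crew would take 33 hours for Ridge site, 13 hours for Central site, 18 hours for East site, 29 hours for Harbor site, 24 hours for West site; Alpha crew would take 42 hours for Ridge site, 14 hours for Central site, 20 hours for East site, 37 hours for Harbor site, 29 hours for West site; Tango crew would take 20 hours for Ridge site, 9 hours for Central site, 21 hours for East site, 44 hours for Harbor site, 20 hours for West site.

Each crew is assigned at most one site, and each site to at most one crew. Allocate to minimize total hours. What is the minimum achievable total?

Min total: 86 hours

Optimal: Sierra crew→Harbor site (15 hours), Bravo crew→West site (19 hours), Hotel crew→East site (18 hours), Alpha crew→Central site (14 hours), Tango crew→Ridge site (20 hours) — total 15+19+18+14+20 = 86 hours.
Row-greedy (each crew in turn takes its cheapest remaining site) gives 92 hours, worse by 6.
Every other assignment is strictly worse.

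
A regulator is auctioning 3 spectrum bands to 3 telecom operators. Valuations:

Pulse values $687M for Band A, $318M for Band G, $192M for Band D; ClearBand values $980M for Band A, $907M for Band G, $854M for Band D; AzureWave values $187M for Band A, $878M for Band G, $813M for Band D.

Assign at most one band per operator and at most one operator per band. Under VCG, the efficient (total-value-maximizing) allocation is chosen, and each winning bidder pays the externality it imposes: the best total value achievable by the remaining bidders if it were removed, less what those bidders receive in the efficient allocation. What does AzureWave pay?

AzureWave pays $53M.

Efficient allocation: Pulse→Band A ($687M), ClearBand→Band D ($854M), AzureWave→Band G ($878M); total welfare W = $2419M.
AzureWave receives Band G at value $878M, so the others get W − 878 = $1541M.
Without AzureWave: best allocation of the remaining 2 bidders over all 3 bands is Pulse→Band A ($687M), ClearBand→Band G ($907M), total $1594M.
VCG payment = (others' best without AzureWave) − (others' welfare with AzureWave) = 1594 − 1541 = $53M.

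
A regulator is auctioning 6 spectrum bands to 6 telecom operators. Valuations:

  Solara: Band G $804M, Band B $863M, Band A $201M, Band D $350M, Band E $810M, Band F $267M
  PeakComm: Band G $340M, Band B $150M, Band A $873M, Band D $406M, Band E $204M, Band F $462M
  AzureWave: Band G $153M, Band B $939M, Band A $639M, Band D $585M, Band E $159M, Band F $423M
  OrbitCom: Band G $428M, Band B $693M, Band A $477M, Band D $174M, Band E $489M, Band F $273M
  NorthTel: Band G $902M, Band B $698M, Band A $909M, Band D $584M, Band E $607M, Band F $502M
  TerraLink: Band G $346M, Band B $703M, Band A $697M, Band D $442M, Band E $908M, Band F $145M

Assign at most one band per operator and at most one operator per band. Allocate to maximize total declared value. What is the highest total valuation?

Treat this as an assignment problem: match each operator to one band.
Optimal: Solara→Band B ($863M), PeakComm→Band A ($873M), AzureWave→Band D ($585M), OrbitCom→Band F ($273M), NorthTel→Band G ($902M), TerraLink→Band E ($908M) — total 863+873+585+273+902+908 = $4404M.
Column-greedy (each band in turn goes to its best remaining operator) gives $4239M, worse by 165.
No other one-to-one assignment exceeds $4404M.

Max total: $4404M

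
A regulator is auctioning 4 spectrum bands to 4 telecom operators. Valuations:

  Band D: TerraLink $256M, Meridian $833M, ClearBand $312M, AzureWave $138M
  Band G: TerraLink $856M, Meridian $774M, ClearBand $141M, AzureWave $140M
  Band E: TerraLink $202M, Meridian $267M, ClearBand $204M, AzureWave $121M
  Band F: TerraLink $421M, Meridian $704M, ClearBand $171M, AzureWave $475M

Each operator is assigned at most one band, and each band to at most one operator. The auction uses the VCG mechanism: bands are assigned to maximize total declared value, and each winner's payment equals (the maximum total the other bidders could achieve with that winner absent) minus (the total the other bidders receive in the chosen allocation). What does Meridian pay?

Meridian pays $108M.

Efficient allocation: TerraLink→Band G ($856M), Meridian→Band D ($833M), ClearBand→Band E ($204M), AzureWave→Band F ($475M); total welfare W = $2368M.
Meridian receives Band D at value $833M, so the others get W − 833 = $1535M.
Without Meridian: best allocation of the remaining 3 bidders over all 4 bands is TerraLink→Band G ($856M), ClearBand→Band D ($312M), AzureWave→Band F ($475M), total $1643M.
VCG payment = (others' best without Meridian) − (others' welfare with Meridian) = 1643 − 1535 = $108M.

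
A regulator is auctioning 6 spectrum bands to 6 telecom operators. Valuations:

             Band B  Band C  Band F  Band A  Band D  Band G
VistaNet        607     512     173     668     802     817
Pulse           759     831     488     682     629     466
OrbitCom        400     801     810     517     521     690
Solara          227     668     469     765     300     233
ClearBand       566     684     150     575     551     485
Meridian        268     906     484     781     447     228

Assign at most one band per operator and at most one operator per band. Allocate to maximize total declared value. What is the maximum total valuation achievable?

Maximum total: $4608M

Optimal: VistaNet→Band G ($817M), Pulse→Band B ($759M), OrbitCom→Band F ($810M), Solara→Band A ($765M), ClearBand→Band D ($551M), Meridian→Band C ($906M) — total 817+759+810+765+551+906 = $4608M.
Column-greedy (each band in turn goes to its best remaining operator) gives $4527M, worse by 81.
Checked against all permutations: $4608M is optimal.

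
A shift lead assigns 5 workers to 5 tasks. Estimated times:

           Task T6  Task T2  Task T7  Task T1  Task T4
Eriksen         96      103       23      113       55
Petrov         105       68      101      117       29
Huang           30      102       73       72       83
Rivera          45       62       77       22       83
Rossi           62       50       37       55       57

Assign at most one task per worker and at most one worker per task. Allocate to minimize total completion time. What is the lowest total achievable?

Minimum total: 154 min

This is a one-to-one assignment (minimum-cost bipartite matching).
Optimal: Eriksen→Task T7 (23 min), Petrov→Task T4 (29 min), Huang→Task T6 (30 min), Rivera→Task T1 (22 min), Rossi→Task T2 (50 min) — total 23+29+30+22+50 = 154 min.
Every other assignment is strictly worse.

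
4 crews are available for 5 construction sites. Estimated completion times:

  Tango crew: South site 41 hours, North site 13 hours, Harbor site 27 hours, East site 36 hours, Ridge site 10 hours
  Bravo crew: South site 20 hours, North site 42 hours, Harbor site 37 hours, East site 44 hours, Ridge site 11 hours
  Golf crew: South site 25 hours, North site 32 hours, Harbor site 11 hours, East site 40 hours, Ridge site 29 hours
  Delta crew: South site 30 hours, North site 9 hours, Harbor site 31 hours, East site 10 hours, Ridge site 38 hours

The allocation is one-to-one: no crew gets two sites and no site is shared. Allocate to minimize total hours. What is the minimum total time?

Minimum total: 45 hours

Optimal: Tango crew→North site (13 hours), Bravo crew→Ridge site (11 hours), Golf crew→Harbor site (11 hours), Delta crew→East site (10 hours) — total 13+11+11+10 = 45 hours.
Row-greedy (each crew in turn takes its cheapest remaining site) gives 50 hours, worse by 5.
Checked against all permutations: 45 hours is optimal.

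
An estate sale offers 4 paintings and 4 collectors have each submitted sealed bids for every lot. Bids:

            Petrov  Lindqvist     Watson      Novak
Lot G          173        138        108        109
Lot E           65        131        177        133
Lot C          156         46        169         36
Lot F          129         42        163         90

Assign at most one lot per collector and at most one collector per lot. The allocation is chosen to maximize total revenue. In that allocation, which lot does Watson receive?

Optimal: Petrov→Lot C ($156), Lindqvist→Lot G ($138), Watson→Lot F ($163), Novak→Lot E ($133) — total 156+138+163+133 = $590.
Next-best assignment: Petrov→Lot F, Lindqvist→Lot G, Watson→Lot C, Novak→Lot E = $569.
Swapping Lindqvist↔Watson (Lindqvist→Lot F $42, Watson→Lot G $108) loses 151.
Watson's own top lot is Lot E ($177), but forcing Watson→Lot E and reassigning the rest optimally gives only $561 — worse by 29.

Watson receives Lot F.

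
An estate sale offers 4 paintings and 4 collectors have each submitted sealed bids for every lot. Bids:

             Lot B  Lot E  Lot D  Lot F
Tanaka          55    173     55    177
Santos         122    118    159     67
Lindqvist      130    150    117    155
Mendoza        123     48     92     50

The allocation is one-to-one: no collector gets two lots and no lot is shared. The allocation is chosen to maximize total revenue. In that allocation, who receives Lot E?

This is a one-to-one assignment (maximum-weight bipartite matching).
Optimal: Tanaka→Lot E ($173), Santos→Lot D ($159), Lindqvist→Lot F ($155), Mendoza→Lot B ($123) — total 173+159+155+123 = $610.
Column-greedy (each lot in turn goes to its best remaining collector) gives $512, worse by 98.
Swapping Tanaka↔Santos (Tanaka→Lot D $55, Santos→Lot E $118) loses 159.
Tanaka's own top lot is Lot F ($177), but forcing Tanaka→Lot F and reassigning the rest optimally gives only $609 — worse by 1.

Tanaka receives Lot E.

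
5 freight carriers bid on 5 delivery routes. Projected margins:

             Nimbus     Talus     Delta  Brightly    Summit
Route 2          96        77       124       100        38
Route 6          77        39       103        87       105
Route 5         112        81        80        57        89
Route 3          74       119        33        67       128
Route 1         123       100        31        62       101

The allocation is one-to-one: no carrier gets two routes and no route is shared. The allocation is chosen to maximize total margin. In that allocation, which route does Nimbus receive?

Nimbus receives Route 5.

Optimal: Nimbus→Route 5 ($112k), Talus→Route 1 ($100k), Delta→Route 2 ($124k), Brightly→Route 6 ($87k), Summit→Route 3 ($128k) — total 112+100+124+87+128 = $551k.
Max-entry greedy (repeatedly take the single best remaining cell) gives $543k, worse by 8.
Swapping Brightly↔Nimbus (Brightly→Route 5 $57k, Nimbus→Route 6 $77k) loses 65.
Nimbus's own top route is Route 1 ($123k), but forcing Nimbus→Route 1 and reassigning the rest optimally gives only $543k — worse by 8.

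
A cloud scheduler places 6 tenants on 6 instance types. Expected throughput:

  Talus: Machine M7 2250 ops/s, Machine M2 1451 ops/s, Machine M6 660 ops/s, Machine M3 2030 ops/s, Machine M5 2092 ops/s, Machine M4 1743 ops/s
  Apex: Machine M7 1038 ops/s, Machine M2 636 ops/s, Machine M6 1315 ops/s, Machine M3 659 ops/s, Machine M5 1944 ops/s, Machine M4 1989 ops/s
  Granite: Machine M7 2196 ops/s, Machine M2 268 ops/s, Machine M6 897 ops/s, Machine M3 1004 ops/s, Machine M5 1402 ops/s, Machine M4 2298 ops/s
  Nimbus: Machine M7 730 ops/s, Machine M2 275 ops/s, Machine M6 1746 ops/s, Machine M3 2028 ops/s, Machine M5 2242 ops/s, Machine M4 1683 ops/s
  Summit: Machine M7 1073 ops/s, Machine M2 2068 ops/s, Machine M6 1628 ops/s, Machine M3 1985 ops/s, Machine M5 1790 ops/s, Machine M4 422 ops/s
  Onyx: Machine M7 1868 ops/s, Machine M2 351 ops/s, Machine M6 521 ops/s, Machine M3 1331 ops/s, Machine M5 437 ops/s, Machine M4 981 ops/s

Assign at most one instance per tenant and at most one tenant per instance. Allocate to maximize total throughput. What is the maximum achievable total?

Max total: 11954 ops/s

This is the linear assignment problem.
Optimal: Talus→Machine M3 (2030 ops/s), Apex→Machine M5 (1944 ops/s), Granite→Machine M4 (2298 ops/s), Nimbus→Machine M6 (1746 ops/s), Summit→Machine M2 (2068 ops/s), Onyx→Machine M7 (1868 ops/s) — total 2030+1944+2298+1746+2068+1868 = 11954 ops/s.
Column-greedy (each instance in turn goes to its best remaining tenant) gives 11637 ops/s, worse by 317.
No other one-to-one assignment exceeds 11954 ops/s.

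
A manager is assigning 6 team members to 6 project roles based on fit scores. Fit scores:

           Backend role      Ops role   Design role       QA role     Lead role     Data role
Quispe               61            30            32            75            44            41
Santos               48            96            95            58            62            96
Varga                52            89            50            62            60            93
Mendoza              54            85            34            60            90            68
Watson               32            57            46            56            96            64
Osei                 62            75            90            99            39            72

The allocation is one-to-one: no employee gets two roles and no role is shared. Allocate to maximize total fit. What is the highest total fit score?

Optimal: Quispe→Backend role (61 pts), Santos→Design role (95 pts), Varga→Data role (93 pts), Mendoza→Ops role (85 pts), Watson→Lead role (96 pts), Osei→QA role (99 pts) — total 61+95+93+85+96+99 = 529 pts.
Column-greedy (each role in turn goes to its best remaining employee) gives 447 pts, worse by 82.
Every other assignment is strictly worse.

Maximum total: 529 pts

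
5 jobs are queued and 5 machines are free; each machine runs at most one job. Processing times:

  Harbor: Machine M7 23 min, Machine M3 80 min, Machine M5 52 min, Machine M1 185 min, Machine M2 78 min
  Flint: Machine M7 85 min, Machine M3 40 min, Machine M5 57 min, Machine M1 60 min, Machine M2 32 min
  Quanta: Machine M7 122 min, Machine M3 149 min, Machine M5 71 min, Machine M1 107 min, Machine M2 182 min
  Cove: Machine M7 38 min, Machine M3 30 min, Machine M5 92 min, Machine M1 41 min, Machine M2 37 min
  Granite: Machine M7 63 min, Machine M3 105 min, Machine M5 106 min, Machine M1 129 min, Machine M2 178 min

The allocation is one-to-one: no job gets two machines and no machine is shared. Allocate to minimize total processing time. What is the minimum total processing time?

Min total: 272 min

This is a one-to-one assignment (minimum-cost bipartite matching).
Optimal: Harbor→Machine M7 (23 min), Flint→Machine M2 (32 min), Quanta→Machine M5 (71 min), Cove→Machine M1 (41 min), Granite→Machine M3 (105 min) — total 23+32+71+41+105 = 272 min.
Min-entry greedy (repeatedly take the single cheapest remaining cell) gives 285 min, worse by 13.
Swapping Flint↔Granite (Flint→Machine M3 40 min, Granite→Machine M2 178 min) adds 81.
Checked against all permutations: 272 min is optimal.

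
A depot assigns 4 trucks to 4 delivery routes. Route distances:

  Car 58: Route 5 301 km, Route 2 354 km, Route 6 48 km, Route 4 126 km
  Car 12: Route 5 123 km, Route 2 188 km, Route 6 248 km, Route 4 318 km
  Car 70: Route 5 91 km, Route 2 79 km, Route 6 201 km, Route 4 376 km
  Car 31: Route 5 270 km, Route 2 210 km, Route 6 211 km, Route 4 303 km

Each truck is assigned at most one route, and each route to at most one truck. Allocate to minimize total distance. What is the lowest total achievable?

Optimal: Car 58→Route 4 (126 km), Car 12→Route 5 (123 km), Car 70→Route 2 (79 km), Car 31→Route 6 (211 km) — total 126+123+79+211 = 539 km.
Min-entry greedy (repeatedly take the single cheapest remaining cell) gives 553 km, worse by 14.

Min total: 539 km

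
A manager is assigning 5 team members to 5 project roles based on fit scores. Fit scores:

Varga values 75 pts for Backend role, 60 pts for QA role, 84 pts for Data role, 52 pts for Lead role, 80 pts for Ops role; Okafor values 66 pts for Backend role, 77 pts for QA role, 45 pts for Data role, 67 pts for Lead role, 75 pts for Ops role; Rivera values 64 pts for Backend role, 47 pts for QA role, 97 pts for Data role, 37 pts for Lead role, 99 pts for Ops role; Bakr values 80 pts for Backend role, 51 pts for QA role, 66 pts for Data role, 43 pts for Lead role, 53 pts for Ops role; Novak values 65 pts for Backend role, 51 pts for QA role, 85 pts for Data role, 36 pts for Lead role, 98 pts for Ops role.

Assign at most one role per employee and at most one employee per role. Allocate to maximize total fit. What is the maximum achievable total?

Maximum total: 404 pts

Optimal: Varga→Lead role (52 pts), Okafor→QA role (77 pts), Rivera→Data role (97 pts), Bakr→Backend role (80 pts), Novak→Ops role (98 pts) — total 52+77+97+80+98 = 404 pts.
Row-greedy (each employee in turn takes its best remaining role) gives 376 pts, worse by 28.
Next-best assignment: Varga→QA role, Okafor→Lead role, Rivera→Data role, Bakr→Backend role, Novak→Ops role = 402 pts.
Checked against all permutations: 404 pts is optimal.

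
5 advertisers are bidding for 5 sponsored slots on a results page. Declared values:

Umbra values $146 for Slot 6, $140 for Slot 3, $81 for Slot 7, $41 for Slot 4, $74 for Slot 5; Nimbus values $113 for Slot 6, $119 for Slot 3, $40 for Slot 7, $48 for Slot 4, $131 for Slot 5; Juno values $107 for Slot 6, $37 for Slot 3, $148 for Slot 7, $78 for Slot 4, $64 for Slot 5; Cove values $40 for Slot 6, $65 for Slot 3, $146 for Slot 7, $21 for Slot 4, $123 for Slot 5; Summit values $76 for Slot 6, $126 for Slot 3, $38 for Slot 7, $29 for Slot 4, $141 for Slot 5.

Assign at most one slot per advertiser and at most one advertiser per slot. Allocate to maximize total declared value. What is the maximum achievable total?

Maximum total: $630

Optimal: Umbra→Slot 6 ($146), Nimbus→Slot 3 ($119), Juno→Slot 4 ($78), Cove→Slot 7 ($146), Summit→Slot 5 ($141) — total 146+119+78+146+141 = $630.
Column-greedy (each slot in turn goes to its best remaining advertiser) gives $591, worse by 39.
Next-best assignment: Umbra→Slot 6, Nimbus→Slot 5, Juno→Slot 4, Cove→Slot 7, Summit→Slot 3 = $627.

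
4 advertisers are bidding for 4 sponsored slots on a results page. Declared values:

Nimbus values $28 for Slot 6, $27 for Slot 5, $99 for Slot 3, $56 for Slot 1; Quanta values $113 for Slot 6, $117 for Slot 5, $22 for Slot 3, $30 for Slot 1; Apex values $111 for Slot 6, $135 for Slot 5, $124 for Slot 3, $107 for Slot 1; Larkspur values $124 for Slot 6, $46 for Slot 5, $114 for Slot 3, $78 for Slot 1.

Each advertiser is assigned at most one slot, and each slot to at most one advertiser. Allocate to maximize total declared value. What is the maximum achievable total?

Max total: $447

Optimal: Nimbus→Slot 3 ($99), Quanta→Slot 5 ($117), Apex→Slot 1 ($107), Larkspur→Slot 6 ($124) — total 99+117+107+124 = $447.
Column-greedy (each slot in turn goes to its best remaining advertiser) gives $388, worse by 59.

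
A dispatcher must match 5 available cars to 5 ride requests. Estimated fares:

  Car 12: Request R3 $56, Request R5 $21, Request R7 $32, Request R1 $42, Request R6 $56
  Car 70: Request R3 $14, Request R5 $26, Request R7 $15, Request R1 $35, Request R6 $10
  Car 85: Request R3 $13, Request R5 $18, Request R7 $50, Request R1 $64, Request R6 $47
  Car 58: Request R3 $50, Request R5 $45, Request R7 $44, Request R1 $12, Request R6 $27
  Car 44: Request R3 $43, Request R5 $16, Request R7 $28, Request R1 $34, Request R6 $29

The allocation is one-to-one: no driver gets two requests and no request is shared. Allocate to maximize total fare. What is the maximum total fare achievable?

Maximum total: $233

Optimal: Car 12→Request R6 ($56), Car 70→Request R5 ($26), Car 85→Request R1 ($64), Car 58→Request R7 ($44), Car 44→Request R3 ($43) — total 56+26+64+44+43 = $233.
Swapping Car 44↔Car 58 (Car 44→Request R7 $28, Car 58→Request R3 $50) loses 9.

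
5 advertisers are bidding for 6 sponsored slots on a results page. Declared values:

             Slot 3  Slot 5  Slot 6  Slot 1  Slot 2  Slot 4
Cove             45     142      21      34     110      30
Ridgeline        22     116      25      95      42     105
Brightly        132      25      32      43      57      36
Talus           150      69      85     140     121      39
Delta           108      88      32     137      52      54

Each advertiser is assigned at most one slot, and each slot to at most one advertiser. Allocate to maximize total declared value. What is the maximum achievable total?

Max total: $637

This is a one-to-one assignment (maximum-weight bipartite matching).
Optimal: Cove→Slot 5 ($142), Ridgeline→Slot 4 ($105), Brightly→Slot 3 ($132), Talus→Slot 2 ($121), Delta→Slot 1 ($137) — total 142+105+132+121+137 = $637.
Row-greedy (each advertiser in turn takes its best remaining slot) gives $571, worse by 66.
Checked against all permutations: $637 is optimal.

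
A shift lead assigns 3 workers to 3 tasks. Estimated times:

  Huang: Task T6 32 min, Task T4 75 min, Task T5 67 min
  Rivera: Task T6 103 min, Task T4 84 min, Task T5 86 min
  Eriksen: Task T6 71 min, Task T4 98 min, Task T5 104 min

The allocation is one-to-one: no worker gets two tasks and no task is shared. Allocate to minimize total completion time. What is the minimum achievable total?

Optimal: Huang→Task T6 (32 min), Rivera→Task T5 (86 min), Eriksen→Task T4 (98 min) — total 32+86+98 = 216 min.
Row-greedy (each worker in turn takes its cheapest remaining task) gives 220 min, worse by 4.
Next-best assignment: Huang→Task T6, Rivera→Task T4, Eriksen→Task T5 = 220 min.
No other one-to-one assignment undercuts 216 min.

Min total: 216 min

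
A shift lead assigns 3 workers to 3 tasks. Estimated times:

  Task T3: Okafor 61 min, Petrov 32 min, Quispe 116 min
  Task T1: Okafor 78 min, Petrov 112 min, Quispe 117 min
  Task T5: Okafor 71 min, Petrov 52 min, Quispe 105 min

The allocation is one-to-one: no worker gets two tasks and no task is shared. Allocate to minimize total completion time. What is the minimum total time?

This is a one-to-one assignment (minimum-cost bipartite matching).
Optimal: Okafor→Task T1 (78 min), Petrov→Task T3 (32 min), Quispe→Task T5 (105 min) — total 78+32+105 = 215 min.
Row-greedy (each worker in turn takes its cheapest remaining task) gives 230 min, worse by 15.

Min total: 215 min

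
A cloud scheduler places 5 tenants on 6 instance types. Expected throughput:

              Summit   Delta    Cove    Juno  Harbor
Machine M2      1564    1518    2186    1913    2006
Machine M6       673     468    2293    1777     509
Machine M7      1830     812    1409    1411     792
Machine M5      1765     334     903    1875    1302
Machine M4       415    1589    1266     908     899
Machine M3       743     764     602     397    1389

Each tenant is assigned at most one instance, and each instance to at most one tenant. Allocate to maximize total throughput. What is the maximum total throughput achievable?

This is the linear assignment problem.
Optimal: Summit→Machine M7 (1830 ops/s), Delta→Machine M4 (1589 ops/s), Cove→Machine M6 (2293 ops/s), Juno→Machine M5 (1875 ops/s), Harbor→Machine M2 (2006 ops/s) — total 1830+1589+2293+1875+2006 = 9593 ops/s.
Column-greedy (each instance in turn goes to its best remaining tenant) gives 8684 ops/s, worse by 909.

Maximum total: 9593 ops/s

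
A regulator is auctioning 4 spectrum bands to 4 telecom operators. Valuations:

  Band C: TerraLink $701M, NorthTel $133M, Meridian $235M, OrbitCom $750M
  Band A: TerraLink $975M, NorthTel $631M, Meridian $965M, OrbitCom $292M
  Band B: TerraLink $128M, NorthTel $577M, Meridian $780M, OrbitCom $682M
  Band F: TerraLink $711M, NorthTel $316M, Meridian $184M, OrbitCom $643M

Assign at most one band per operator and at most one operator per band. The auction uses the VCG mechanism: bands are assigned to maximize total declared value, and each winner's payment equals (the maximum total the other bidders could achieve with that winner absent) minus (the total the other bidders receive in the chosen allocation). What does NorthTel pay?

NorthTel pays $79M.

Efficient allocation: TerraLink→Band F ($711M), NorthTel→Band B ($577M), Meridian→Band A ($965M), OrbitCom→Band C ($750M); total welfare W = $3003M.
NorthTel receives Band B at value $577M, so the others get W − 577 = $2426M.
Without NorthTel: best allocation of the remaining 3 bidders over all 4 bands is TerraLink→Band A ($975M), Meridian→Band B ($780M), OrbitCom→Band C ($750M), total $2505M.
VCG payment = (others' best without NorthTel) − (others' welfare with NorthTel) = 2505 − 2426 = $79M.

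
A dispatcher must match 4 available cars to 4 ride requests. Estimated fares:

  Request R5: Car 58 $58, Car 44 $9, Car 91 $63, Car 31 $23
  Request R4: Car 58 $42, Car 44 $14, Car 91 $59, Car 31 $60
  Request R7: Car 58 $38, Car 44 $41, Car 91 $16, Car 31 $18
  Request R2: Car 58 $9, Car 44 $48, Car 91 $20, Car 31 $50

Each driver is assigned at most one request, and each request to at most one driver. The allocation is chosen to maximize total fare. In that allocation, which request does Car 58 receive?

Car 58 receives Request R7.

Optimal: Car 58→Request R7 ($38), Car 44→Request R2 ($48), Car 91→Request R5 ($63), Car 31→Request R4 ($60) — total 38+48+63+60 = $209.
Column-greedy (each request in turn goes to its best remaining driver) gives $173, worse by 36.
Car 58's own top request is Request R5 ($58), but forcing Car 58→Request R5 and reassigning the rest optimally gives only $208 — worse by 1.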